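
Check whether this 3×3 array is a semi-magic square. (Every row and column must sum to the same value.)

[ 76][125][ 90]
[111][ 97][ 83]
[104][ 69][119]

Row 1: 76 + 125 + 90 = 291.
Row 2: 111 + 97 + 83 = 291.
Row 3: 104 + 69 + 119 = 292.
Column 1: 76 + 111 + 104 = 291.
Column 2: 125 + 97 + 69 = 291.
Column 3: 90 + 83 + 119 = 292.

No — column 1 sums to 291 but column 3 sums to 292.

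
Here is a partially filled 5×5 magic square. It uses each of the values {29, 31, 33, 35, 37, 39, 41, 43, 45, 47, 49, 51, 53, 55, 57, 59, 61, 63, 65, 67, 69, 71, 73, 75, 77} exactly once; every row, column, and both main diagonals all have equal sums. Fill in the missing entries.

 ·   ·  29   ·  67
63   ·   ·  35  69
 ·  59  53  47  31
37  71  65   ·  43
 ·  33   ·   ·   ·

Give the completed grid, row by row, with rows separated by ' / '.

The 25 entries sum to 1325, so each line sums to 1325/5 = 265.
Row 3 must total 265; the given cells sum to 190, so (3,1) = 75.
The remaining cell in row 4 is (4,4) = 265 − 216 = 49.
The remaining cell in column 5 is (5,5) = 265 − 210 = 55.
Anti-diagonal must total 265; the given cells sum to 226, so (5,1) = 39.
Column 1 must total 265; the given cells sum to 214, so (1,1) = 51.
Main diagonal needs 265; the known cells sum to 208, so (2,2) = 57.
From row 2, 265 − (63 + 57 + 35 + 69) gives (2,3) = 41.
The remaining cell in column 2 is (1,2) = 265 − 220 = 45.
Using column 3: 29 + 41 + 53 + 65 + ? → (5,3) = 265 − 188 = 77.
Row 1 must total 265; the given cells sum to 192, so (1,4) = 73.
Row 5: 39 + 33 + 77 + 55 + ? = 265, so (5,4) = 61.

51 45 29 73 67 / 63 57 41 35 69 / 75 59 53 47 31 / 37 71 65 49 43 / 39 33 77 61 55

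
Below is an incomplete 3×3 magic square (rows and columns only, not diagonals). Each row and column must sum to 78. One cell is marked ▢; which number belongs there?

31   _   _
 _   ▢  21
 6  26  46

16

The remaining cell in column 1 is (2,1) = 78 − 37 = 41.
Column 3 needs 78; the known cells sum to 67, so (1,3) = 11.
Row 1 must total 78; the given cells sum to 42, so (1,2) = 36.
From row 2, 78 − (41 + 21) gives (2,2) = 16.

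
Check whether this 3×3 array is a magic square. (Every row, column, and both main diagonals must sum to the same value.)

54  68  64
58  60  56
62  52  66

No — column 3 sums to 186 but column 1 sums to 174.

Row 1: 54 + 68 + 64 = 186.
Row 2: 58 + 60 + 56 = 174.
Row 3: 62 + 52 + 66 = 180.
Column 1: 54 + 58 + 62 = 174.
Column 2: 68 + 60 + 52 = 180.
Column 3: 64 + 56 + 66 = 186.
Main diagonal: 54 + 60 + 66 = 180.
Anti-diagonal: 64 + 60 + 62 = 186.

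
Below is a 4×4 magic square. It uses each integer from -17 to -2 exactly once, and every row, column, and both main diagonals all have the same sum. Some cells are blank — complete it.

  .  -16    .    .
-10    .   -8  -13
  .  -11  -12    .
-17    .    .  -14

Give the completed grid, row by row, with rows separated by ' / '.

The entries are -17 through -2, which sum to -152, so each line sums to -152/4 = -38.
Row 2: -10 + (-8) + (-13) + ? = -38, so (2,2) = -7.
The remaining cell in column 2 is (4,2) = -38 − (-34) = -4.
From main diagonal, -38 − (-7 + (-12) + (-14)) gives (1,1) = -5.
Anti-diagonal needs -38; the known cells sum to -36, so (1,4) = -2.
From row 1, -38 − (-5 + (-16) + (-2)) gives (1,3) = -15.
Row 4: -17 + (-4) + (-14) + ? = -38, so (4,3) = -3.
Using column 1: -5 + (-10) + (-17) + ? → (3,1) = -38 − (-32) = -6.
Column 4 must total -38; the given cells sum to -29, so (3,4) = -9.

-5 -16 -15 -2 / -10 -7 -8 -13 / -6 -11 -12 -9 / -17 -4 -3 -14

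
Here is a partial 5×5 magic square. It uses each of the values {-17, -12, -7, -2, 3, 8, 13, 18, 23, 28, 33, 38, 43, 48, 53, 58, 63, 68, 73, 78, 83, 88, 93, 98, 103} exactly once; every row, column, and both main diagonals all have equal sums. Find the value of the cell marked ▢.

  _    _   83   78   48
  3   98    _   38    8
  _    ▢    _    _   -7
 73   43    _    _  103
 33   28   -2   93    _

The 25 entries sum to 1075, so each line sums to 1075/5 = 215.
Using row 2: 3 + 98 + 38 + 8 + ? → (2,3) = 215 − 147 = 68.
From row 5, 215 − (33 + 28 + (-2) + 93) gives (5,5) = 63.
Using anti-diagonal: 48 + 38 + 43 + 33 + ? → (3,3) = 215 − 162 = 53.
The remaining cell in column 3 is (4,3) = 215 − 202 = 13.
Row 4 must total 215; the given cells sum to 232, so (4,4) = -17.
Column 4 must total 215; the given cells sum to 192, so (3,4) = 23.
Main diagonal: 98 + 53 + (-17) + 63 + ? = 215, so (1,1) = 18.
Row 1: 18 + 83 + 78 + 48 + ? = 215, so (1,2) = -12.
Using column 1: 18 + 3 + 73 + 33 + ? → (3,1) = 215 − 127 = 88.
The remaining cell in column 2 is (3,2) = 215 − 157 = 58.

58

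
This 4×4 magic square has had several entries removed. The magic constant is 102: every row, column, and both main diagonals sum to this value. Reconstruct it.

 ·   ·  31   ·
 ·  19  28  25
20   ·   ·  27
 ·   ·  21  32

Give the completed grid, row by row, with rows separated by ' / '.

29 24 31 18 / 30 19 28 25 / 20 33 22 27 / 23 26 21 32

Row 2 must total 102; the given cells sum to 72, so (2,1) = 30.
From column 3, 102 − (31 + 28 + 21) gives (3,3) = 22.
The remaining cell in column 4 is (1,4) = 102 − 84 = 18.
Main diagonal needs 102; the known cells sum to 73, so (1,1) = 29.
Row 1: 29 + 31 + 18 + ? = 102, so (1,2) = 24.
The remaining cell in row 3 is (3,2) = 102 − 69 = 33.
Column 1 needs 102; the known cells sum to 79, so (4,1) = 23.
Column 2 must total 102; the given cells sum to 76, so (4,2) = 26.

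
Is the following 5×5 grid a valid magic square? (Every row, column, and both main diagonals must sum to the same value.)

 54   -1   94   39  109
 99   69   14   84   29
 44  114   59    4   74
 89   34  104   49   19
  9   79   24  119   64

Row 1: 54 + (-1) + 94 + 39 + 109 = 295.
Row 2: 99 + 69 + 14 + 84 + 29 = 295.
Row 3: 44 + 114 + 59 + 4 + 74 = 295.
Row 4: 89 + 34 + 104 + 49 + 19 = 295.
Row 5: 9 + 79 + 24 + 119 + 64 = 295.
Column 1: 54 + 99 + 44 + 89 + 9 = 295.
Column 2: -1 + 69 + 114 + 34 + 79 = 295.
Column 3: 94 + 14 + 59 + 104 + 24 = 295.
Column 4: 39 + 84 + 4 + 49 + 119 = 295.
Column 5: 109 + 29 + 74 + 19 + 64 = 295.
Main diagonal: 54 + 69 + 59 + 49 + 64 = 295.
Anti-diagonal: 109 + 84 + 59 + 34 + 9 = 295.
All lines sum to 295.

Yes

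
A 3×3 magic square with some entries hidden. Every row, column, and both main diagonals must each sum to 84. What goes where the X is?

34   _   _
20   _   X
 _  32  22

The remaining cell in row 3 is (3,1) = 84 − 54 = 30.
Main diagonal must total 84; the given cells sum to 56, so (2,2) = 28.
Anti-diagonal needs 84; the known cells sum to 58, so (1,3) = 26.
Using row 1: 34 + 26 + ? → (1,2) = 84 − 60 = 24.
Using row 2: 20 + 28 + ? → (2,3) = 84 − 48 = 36.

36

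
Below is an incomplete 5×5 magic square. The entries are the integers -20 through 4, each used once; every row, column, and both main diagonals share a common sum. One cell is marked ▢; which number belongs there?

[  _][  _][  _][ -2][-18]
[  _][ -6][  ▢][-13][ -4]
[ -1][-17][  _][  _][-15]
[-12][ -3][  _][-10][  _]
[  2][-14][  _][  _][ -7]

The entries are -20 through 4, which sum to -200, so each line sums to -200/5 = -40.
The remaining cell in column 2 is (1,2) = -40 − (-40) = 0.
Column 5: -18 + (-4) + (-15) + (-7) + ? = -40, so (4,5) = 4.
Using anti-diagonal: -18 + (-13) + (-3) + 2 + ? → (3,3) = -40 − (-32) = -8.
The remaining cell in row 3 is (3,4) = -40 − (-41) = 1.
From row 4, -40 − (-12 + (-3) + (-10) + 4) gives (4,3) = -19.
The remaining cell in column 4 is (5,4) = -40 − (-24) = -16.
From main diagonal, -40 − (-6 + (-8) + (-10) + (-7)) gives (1,1) = -9.
Using row 1: -9 + 0 + (-2) + (-18) + ? → (1,3) = -40 − (-29) = -11.
Row 5: 2 + (-14) + (-16) + (-7) + ? = -40, so (5,3) = -5.
Column 1: -9 + (-1) + (-12) + 2 + ? = -40, so (2,1) = -20.
From column 3, -40 − (-11 + (-8) + (-19) + (-5)) gives (2,3) = 3.

3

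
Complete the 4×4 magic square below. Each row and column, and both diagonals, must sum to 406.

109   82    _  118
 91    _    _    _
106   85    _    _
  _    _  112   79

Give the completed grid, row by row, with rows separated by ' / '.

Row 1: 109 + 82 + 118 + ? = 406, so (1,3) = 97.
Using column 1: 109 + 91 + 106 + ? → (4,1) = 406 − 306 = 100.
The remaining cell in anti-diagonal is (2,3) = 406 − 303 = 103.
The remaining cell in row 4 is (4,2) = 406 − 291 = 115.
Column 2: 82 + 85 + 115 + ? = 406, so (2,2) = 124.
Using column 3: 97 + 103 + 112 + ? → (3,3) = 406 − 312 = 94.
Row 2: 91 + 124 + 103 + ? = 406, so (2,4) = 88.
Row 3: 106 + 85 + 94 + ? = 406, so (3,4) = 121.

109 82 97 118 / 91 124 103 88 / 106 85 94 121 / 100 115 112 79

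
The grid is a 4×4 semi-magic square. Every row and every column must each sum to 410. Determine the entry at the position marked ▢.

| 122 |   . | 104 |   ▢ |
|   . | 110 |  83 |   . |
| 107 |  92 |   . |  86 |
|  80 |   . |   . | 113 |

From row 3, 410 − (107 + 92 + 86) gives (3,3) = 125.
From column 1, 410 − (122 + 107 + 80) gives (2,1) = 101.
From column 3, 410 − (104 + 83 + 125) gives (4,3) = 98.
Row 2: 101 + 110 + 83 + ? = 410, so (2,4) = 116.
From row 4, 410 − (80 + 98 + 113) gives (4,2) = 119.
From column 2, 410 − (110 + 92 + 119) gives (1,2) = 89.
Using column 4: 116 + 86 + 113 + ? → (1,4) = 410 − 315 = 95.

95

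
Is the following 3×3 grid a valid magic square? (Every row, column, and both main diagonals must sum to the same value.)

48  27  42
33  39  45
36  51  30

Row 1: 48 + 27 + 42 = 117.
Row 2: 33 + 39 + 45 = 117.
Row 3: 36 + 51 + 30 = 117.
Column 1: 48 + 33 + 36 = 117.
Column 2: 27 + 39 + 51 = 117.
Column 3: 42 + 45 + 30 = 117.
Main diagonal: 48 + 39 + 30 = 117.
Anti-diagonal: 42 + 39 + 36 = 117.
All lines sum to 117.

Yes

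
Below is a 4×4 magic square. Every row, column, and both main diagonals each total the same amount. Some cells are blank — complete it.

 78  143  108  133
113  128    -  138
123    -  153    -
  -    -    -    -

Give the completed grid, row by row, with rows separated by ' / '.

78 143 108 133 / 113 128 83 138 / 123 98 153 88 / 148 93 118 103

Row 1 is already complete: 78 + 143 + 108 + 133 = 462, so that is the magic constant.
Row 2 must total 462; the given cells sum to 379, so (2,3) = 83.
Column 1 needs 462; the known cells sum to 314, so (4,1) = 148.
Column 3 needs 462; the known cells sum to 344, so (4,3) = 118.
Main diagonal must total 462; the given cells sum to 359, so (4,4) = 103.
The remaining cell in anti-diagonal is (3,2) = 462 − 364 = 98.
Row 3 must total 462; the given cells sum to 374, so (3,4) = 88.
From row 4, 462 − (148 + 118 + 103) gives (4,2) = 93.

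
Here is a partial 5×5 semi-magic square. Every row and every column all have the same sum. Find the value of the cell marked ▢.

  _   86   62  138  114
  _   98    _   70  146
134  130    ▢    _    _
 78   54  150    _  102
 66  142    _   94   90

Column 2 is complete and sums to 510; that is the magic constant.
Row 1: 86 + 62 + 138 + 114 + ? = 510, so (1,1) = 110.
Row 4: 78 + 54 + 150 + 102 + ? = 510, so (4,4) = 126.
From row 5, 510 − (66 + 142 + 94 + 90) gives (5,3) = 118.
Column 1: 110 + 134 + 78 + 66 + ? = 510, so (2,1) = 122.
Using column 4: 138 + 70 + 126 + 94 + ? → (3,4) = 510 − 428 = 82.
The remaining cell in column 5 is (3,5) = 510 − 452 = 58.
The remaining cell in row 2 is (2,3) = 510 − 436 = 74.
Row 3 must total 510; the given cells sum to 404, so (3,3) = 106.

106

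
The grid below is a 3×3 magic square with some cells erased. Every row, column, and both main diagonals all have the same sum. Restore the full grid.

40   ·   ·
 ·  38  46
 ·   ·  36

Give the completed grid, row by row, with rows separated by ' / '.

Main diagonal is already complete: 40 + 38 + 36 = 114, so that is the magic constant.
Row 2: 38 + 46 + ? = 114, so (2,1) = 30.
Using column 1: 40 + 30 + ? → (3,1) = 114 − 70 = 44.
Column 3 needs 114; the known cells sum to 82, so (1,3) = 32.
Row 1: 40 + 32 + ? = 114, so (1,2) = 42.
Row 3: 44 + 36 + ? = 114, so (3,2) = 34.

40 42 32 / 30 38 46 / 44 34 36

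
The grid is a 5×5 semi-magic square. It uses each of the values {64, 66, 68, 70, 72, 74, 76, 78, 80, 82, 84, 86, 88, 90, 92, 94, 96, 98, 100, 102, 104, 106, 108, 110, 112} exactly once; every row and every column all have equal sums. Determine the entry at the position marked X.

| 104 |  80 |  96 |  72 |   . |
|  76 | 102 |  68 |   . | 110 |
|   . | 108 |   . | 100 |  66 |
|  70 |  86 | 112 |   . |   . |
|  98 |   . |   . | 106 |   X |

82

The 25 entries sum to 2200, so each line sums to 2200/5 = 440.
Row 1 must total 440; the given cells sum to 352, so (1,5) = 88.
Using row 2: 76 + 102 + 68 + 110 + ? → (2,4) = 440 − 356 = 84.
From column 1, 440 − (104 + 76 + 70 + 98) gives (3,1) = 92.
Column 2: 80 + 102 + 108 + 86 + ? = 440, so (5,2) = 64.
From column 4, 440 − (72 + 84 + 100 + 106) gives (4,4) = 78.
Row 3: 92 + 108 + 100 + 66 + ? = 440, so (3,3) = 74.
The remaining cell in row 4 is (4,5) = 440 − 346 = 94.
The remaining cell in column 3 is (5,3) = 440 − 350 = 90.
Column 5: 88 + 110 + 66 + 94 + ? = 440, so (5,5) = 82.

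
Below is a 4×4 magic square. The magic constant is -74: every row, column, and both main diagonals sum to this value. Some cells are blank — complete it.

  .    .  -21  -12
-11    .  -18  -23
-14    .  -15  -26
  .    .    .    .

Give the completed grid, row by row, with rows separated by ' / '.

Row 2 must total -74; the given cells sum to -52, so (2,2) = -22.
Row 3 must total -74; the given cells sum to -55, so (3,2) = -19.
The remaining cell in column 3 is (4,3) = -74 − (-54) = -20.
Using column 4: -12 + (-23) + (-26) + ? → (4,4) = -74 − (-61) = -13.
Main diagonal needs -74; the known cells sum to -50, so (1,1) = -24.
Anti-diagonal must total -74; the given cells sum to -49, so (4,1) = -25.
From row 1, -74 − (-24 + (-21) + (-12)) gives (1,2) = -17.
Row 4: -25 + (-20) + (-13) + ? = -74, so (4,2) = -16.

-24 -17 -21 -12 / -11 -22 -18 -23 / -14 -19 -15 -26 / -25 -16 -20 -13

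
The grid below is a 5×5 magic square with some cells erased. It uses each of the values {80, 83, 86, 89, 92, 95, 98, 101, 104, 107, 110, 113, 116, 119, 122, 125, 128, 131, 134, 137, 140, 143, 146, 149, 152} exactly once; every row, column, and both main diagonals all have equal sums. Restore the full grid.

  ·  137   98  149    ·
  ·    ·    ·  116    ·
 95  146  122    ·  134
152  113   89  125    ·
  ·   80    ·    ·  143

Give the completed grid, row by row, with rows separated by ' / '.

86 137 98 149 110 / 128 104 140 116 92 / 95 146 122 83 134 / 152 113 89 125 101 / 119 80 131 107 143

The 25 entries sum to 2900, so each line sums to 2900/5 = 580.
The remaining cell in row 3 is (3,4) = 580 − 497 = 83.
Using row 4: 152 + 113 + 89 + 125 + ? → (4,5) = 580 − 479 = 101.
Column 2: 137 + 146 + 113 + 80 + ? = 580, so (2,2) = 104.
Column 4: 149 + 116 + 83 + 125 + ? = 580, so (5,4) = 107.
Main diagonal must total 580; the given cells sum to 494, so (1,1) = 86.
Using row 1: 86 + 137 + 98 + 149 + ? → (1,5) = 580 − 470 = 110.
Column 5: 110 + 134 + 101 + 143 + ? = 580, so (2,5) = 92.
The remaining cell in anti-diagonal is (5,1) = 580 − 461 = 119.
Row 5: 119 + 80 + 107 + 143 + ? = 580, so (5,3) = 131.
The remaining cell in column 1 is (2,1) = 580 − 452 = 128.
Using column 3: 98 + 122 + 89 + 131 + ? → (2,3) = 580 − 440 = 140.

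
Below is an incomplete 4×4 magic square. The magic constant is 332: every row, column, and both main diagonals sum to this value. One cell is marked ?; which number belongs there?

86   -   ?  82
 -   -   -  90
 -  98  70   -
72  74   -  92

88

Row 4: 72 + 74 + 92 + ? = 332, so (4,3) = 94.
Column 4 must total 332; the given cells sum to 264, so (3,4) = 68.
Main diagonal must total 332; the given cells sum to 248, so (2,2) = 84.
The remaining cell in anti-diagonal is (2,3) = 332 − 252 = 80.
Row 2 needs 332; the known cells sum to 254, so (2,1) = 78.
Row 3 needs 332; the known cells sum to 236, so (3,1) = 96.
The remaining cell in column 2 is (1,2) = 332 − 256 = 76.
Using column 3: 80 + 70 + 94 + ? → (1,3) = 332 − 244 = 88.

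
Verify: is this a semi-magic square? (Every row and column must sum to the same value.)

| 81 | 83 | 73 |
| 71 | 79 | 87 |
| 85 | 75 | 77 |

Yes

Row 1: 81 + 83 + 73 = 237.
Row 2: 71 + 79 + 87 = 237.
Row 3: 85 + 75 + 77 = 237.
Column 1: 81 + 71 + 85 = 237.
Column 2: 83 + 79 + 75 = 237.
Column 3: 73 + 87 + 77 = 237.
All lines sum to 237.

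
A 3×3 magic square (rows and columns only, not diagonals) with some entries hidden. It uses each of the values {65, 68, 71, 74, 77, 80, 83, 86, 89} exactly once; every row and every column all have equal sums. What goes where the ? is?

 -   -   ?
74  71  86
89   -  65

The 9 entries sum to 693, so each line sums to 693/3 = 231.
From row 3, 231 − (89 + 65) gives (3,2) = 77.
Column 1: 74 + 89 + ? = 231, so (1,1) = 68.
From column 2, 231 − (71 + 77) gives (1,2) = 83.
The remaining cell in column 3 is (1,3) = 231 − 151 = 80.

80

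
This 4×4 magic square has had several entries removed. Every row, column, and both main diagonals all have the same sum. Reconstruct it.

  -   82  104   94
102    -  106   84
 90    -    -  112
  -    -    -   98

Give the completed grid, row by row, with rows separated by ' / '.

Column 4 is already complete: 94 + 84 + 112 + 98 = 388, so that is the magic constant.
Row 1: 82 + 104 + 94 + ? = 388, so (1,1) = 108.
Row 2 must total 388; the given cells sum to 292, so (2,2) = 96.
Column 1: 108 + 102 + 90 + ? = 388, so (4,1) = 88.
From main diagonal, 388 − (108 + 96 + 98) gives (3,3) = 86.
Anti-diagonal must total 388; the given cells sum to 288, so (3,2) = 100.
Column 2 needs 388; the known cells sum to 278, so (4,2) = 110.
The remaining cell in column 3 is (4,3) = 388 − 296 = 92.

108 82 104 94 / 102 96 106 84 / 90 100 86 112 / 88 110 92 98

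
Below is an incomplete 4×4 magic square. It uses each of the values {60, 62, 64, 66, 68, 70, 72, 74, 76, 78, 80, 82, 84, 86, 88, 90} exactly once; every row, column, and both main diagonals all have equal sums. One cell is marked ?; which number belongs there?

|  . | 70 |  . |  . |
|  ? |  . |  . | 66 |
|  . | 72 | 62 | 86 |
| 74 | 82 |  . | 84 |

The 16 entries sum to 1200, so each line sums to 1200/4 = 300.
Using row 3: 72 + 62 + 86 + ? → (3,1) = 300 − 220 = 80.
Row 4 needs 300; the known cells sum to 240, so (4,3) = 60.
Column 2 must total 300; the given cells sum to 224, so (2,2) = 76.
Column 4 needs 300; the known cells sum to 236, so (1,4) = 64.
Using main diagonal: 76 + 62 + 84 + ? → (1,1) = 300 − 222 = 78.
The remaining cell in anti-diagonal is (2,3) = 300 − 210 = 90.
The remaining cell in row 1 is (1,3) = 300 − 212 = 88.
The remaining cell in row 2 is (2,1) = 300 − 232 = 68.

68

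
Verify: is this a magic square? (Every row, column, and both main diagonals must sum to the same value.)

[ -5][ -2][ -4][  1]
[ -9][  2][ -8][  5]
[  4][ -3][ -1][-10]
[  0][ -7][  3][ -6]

Row 1: -5 + (-2) + (-4) + 1 = -10.
Row 2: -9 + 2 + (-8) + 5 = -10.
Row 3: 4 + (-3) + (-1) + (-10) = -10.
Row 4: 0 + (-7) + 3 + (-6) = -10.
Column 1: -5 + (-9) + 4 + 0 = -10.
Column 2: -2 + 2 + (-3) + (-7) = -10.
Column 3: -4 + (-8) + (-1) + 3 = -10.
Column 4: 1 + 5 + (-10) + (-6) = -10.
Main diagonal: -5 + 2 + (-1) + (-6) = -10.
Anti-diagonal: 1 + (-8) + (-3) + 0 = -10.
All lines sum to -10.

Yes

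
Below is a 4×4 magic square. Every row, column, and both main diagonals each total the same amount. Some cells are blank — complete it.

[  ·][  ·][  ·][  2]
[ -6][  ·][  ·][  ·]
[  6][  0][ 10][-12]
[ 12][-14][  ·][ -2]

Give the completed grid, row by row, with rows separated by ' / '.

-8 14 -4 2 / -6 4 -10 16 / 6 0 10 -12 / 12 -14 8 -2

Row 3 is already complete: 6 + 0 + 10 + -12 = 4, so that is the magic constant.
The remaining cell in row 4 is (4,3) = 4 − (-4) = 8.
Column 1 needs 4; the known cells sum to 12, so (1,1) = -8.
From column 4, 4 − (2 + (-12) + (-2)) gives (2,4) = 16.
The remaining cell in main diagonal is (2,2) = 4 − 0 = 4.
Using anti-diagonal: 2 + 0 + 12 + ? → (2,3) = 4 − 14 = -10.
Column 2 must total 4; the given cells sum to -10, so (1,2) = 14.
Column 3 must total 4; the given cells sum to 8, so (1,3) = -4.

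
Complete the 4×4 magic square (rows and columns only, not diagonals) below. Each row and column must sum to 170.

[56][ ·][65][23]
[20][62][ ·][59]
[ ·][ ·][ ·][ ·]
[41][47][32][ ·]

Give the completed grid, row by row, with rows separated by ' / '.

From row 1, 170 − (56 + 65 + 23) gives (1,2) = 26.
The remaining cell in row 2 is (2,3) = 170 − 141 = 29.
The remaining cell in row 4 is (4,4) = 170 − 120 = 50.
Using column 1: 56 + 20 + 41 + ? → (3,1) = 170 − 117 = 53.
The remaining cell in column 2 is (3,2) = 170 − 135 = 35.
Column 3 needs 170; the known cells sum to 126, so (3,3) = 44.
Column 4 must total 170; the given cells sum to 132, so (3,4) = 38.

56 26 65 23 / 20 62 29 59 / 53 35 44 38 / 41 47 32 50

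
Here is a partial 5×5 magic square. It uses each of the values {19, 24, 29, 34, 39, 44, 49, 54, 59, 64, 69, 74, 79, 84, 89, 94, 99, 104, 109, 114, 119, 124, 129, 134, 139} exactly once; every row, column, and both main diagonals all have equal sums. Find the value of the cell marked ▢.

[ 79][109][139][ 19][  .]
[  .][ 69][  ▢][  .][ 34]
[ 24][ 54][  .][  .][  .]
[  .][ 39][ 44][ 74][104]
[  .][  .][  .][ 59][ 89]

The 25 entries sum to 1975, so each line sums to 1975/5 = 395.
Using row 1: 79 + 109 + 139 + 19 + ? → (1,5) = 395 − 346 = 49.
From row 4, 395 − (39 + 44 + 74 + 104) gives (4,1) = 134.
Column 2: 109 + 69 + 54 + 39 + ? = 395, so (5,2) = 124.
Column 5: 49 + 34 + 104 + 89 + ? = 395, so (3,5) = 119.
Main diagonal needs 395; the known cells sum to 311, so (3,3) = 84.
Using row 3: 24 + 54 + 84 + 119 + ? → (3,4) = 395 − 281 = 114.
Column 4 needs 395; the known cells sum to 266, so (2,4) = 129.
Anti-diagonal: 49 + 129 + 84 + 39 + ? = 395, so (5,1) = 94.
Row 5 must total 395; the given cells sum to 366, so (5,3) = 29.
Column 1 needs 395; the known cells sum to 331, so (2,1) = 64.
The remaining cell in column 3 is (2,3) = 395 − 296 = 99.

99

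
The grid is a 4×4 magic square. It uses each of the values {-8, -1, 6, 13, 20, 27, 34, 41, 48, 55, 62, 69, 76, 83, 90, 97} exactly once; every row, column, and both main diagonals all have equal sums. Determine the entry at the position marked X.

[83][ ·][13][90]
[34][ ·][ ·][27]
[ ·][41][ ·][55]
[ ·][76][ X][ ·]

The 16 entries sum to 712, so each line sums to 712/4 = 178.
Using row 1: 83 + 13 + 90 + ? → (1,2) = 178 − 186 = -8.
Column 2: -8 + 41 + 76 + ? = 178, so (2,2) = 69.
Column 4: 90 + 27 + 55 + ? = 178, so (4,4) = 6.
Using main diagonal: 83 + 69 + 6 + ? → (3,3) = 178 − 158 = 20.
Row 2 must total 178; the given cells sum to 130, so (2,3) = 48.
Using row 3: 41 + 20 + 55 + ? → (3,1) = 178 − 116 = 62.
From column 1, 178 − (83 + 34 + 62) gives (4,1) = -1.
Using column 3: 13 + 48 + 20 + ? → (4,3) = 178 − 81 = 97.

97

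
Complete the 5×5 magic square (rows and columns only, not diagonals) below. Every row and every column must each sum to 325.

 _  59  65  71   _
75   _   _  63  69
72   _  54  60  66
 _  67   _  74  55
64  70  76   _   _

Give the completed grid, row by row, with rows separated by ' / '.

Using row 3: 72 + 54 + 60 + 66 + ? → (3,2) = 325 − 252 = 73.
The remaining cell in column 2 is (2,2) = 325 − 269 = 56.
Column 4: 71 + 63 + 60 + 74 + ? = 325, so (5,4) = 57.
Row 2 must total 325; the given cells sum to 263, so (2,3) = 62.
Using row 5: 64 + 70 + 76 + 57 + ? → (5,5) = 325 − 267 = 58.
Column 3: 65 + 62 + 54 + 76 + ? = 325, so (4,3) = 68.
From column 5, 325 − (69 + 66 + 55 + 58) gives (1,5) = 77.
Using row 1: 59 + 65 + 71 + 77 + ? → (1,1) = 325 − 272 = 53.
The remaining cell in row 4 is (4,1) = 325 − 264 = 61.

53 59 65 71 77 / 75 56 62 63 69 / 72 73 54 60 66 / 61 67 68 74 55 / 64 70 76 57 58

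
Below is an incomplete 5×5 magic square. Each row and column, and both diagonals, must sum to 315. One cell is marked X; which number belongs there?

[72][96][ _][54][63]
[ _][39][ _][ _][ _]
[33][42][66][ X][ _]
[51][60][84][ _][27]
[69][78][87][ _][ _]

Row 1: 72 + 96 + 54 + 63 + ? = 315, so (1,3) = 30.
Using row 4: 51 + 60 + 84 + 27 + ? → (4,4) = 315 − 222 = 93.
Column 1 needs 315; the known cells sum to 225, so (2,1) = 90.
Column 3: 30 + 66 + 84 + 87 + ? = 315, so (2,3) = 48.
The remaining cell in main diagonal is (5,5) = 315 − 270 = 45.
Anti-diagonal needs 315; the known cells sum to 258, so (2,4) = 57.
Using row 2: 90 + 39 + 48 + 57 + ? → (2,5) = 315 − 234 = 81.
The remaining cell in row 5 is (5,4) = 315 − 279 = 36.
Column 4 needs 315; the known cells sum to 240, so (3,4) = 75.

75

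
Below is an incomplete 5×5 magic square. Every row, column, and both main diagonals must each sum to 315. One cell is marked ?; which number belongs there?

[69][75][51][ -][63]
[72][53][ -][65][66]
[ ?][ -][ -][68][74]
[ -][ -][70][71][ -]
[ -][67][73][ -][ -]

From row 1, 315 − (69 + 75 + 51 + 63) gives (1,4) = 57.
Row 2: 72 + 53 + 65 + 66 + ? = 315, so (2,3) = 59.
The remaining cell in column 3 is (3,3) = 315 − 253 = 62.
Column 4 must total 315; the given cells sum to 261, so (5,4) = 54.
Main diagonal: 69 + 53 + 62 + 71 + ? = 315, so (5,5) = 60.
Row 5 must total 315; the given cells sum to 254, so (5,1) = 61.
The remaining cell in column 5 is (4,5) = 315 − 263 = 52.
Anti-diagonal needs 315; the known cells sum to 251, so (4,2) = 64.
From row 4, 315 − (64 + 70 + 71 + 52) gives (4,1) = 58.
Using column 1: 69 + 72 + 58 + 61 + ? → (3,1) = 315 − 260 = 55.

55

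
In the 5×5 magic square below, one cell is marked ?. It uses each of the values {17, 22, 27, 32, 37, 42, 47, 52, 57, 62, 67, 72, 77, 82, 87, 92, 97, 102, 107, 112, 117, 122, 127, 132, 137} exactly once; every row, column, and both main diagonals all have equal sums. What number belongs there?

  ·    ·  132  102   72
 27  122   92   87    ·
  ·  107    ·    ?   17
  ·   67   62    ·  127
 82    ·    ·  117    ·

47

The 25 entries sum to 1925, so each line sums to 1925/5 = 385.
Row 2 needs 385; the known cells sum to 328, so (2,5) = 57.
Using column 5: 72 + 57 + 17 + 127 + ? → (5,5) = 385 − 273 = 112.
Anti-diagonal must total 385; the given cells sum to 308, so (3,3) = 77.
The remaining cell in column 3 is (5,3) = 385 − 363 = 22.
Row 5 needs 385; the known cells sum to 333, so (5,2) = 52.
Column 2: 122 + 107 + 67 + 52 + ? = 385, so (1,2) = 37.
Row 1 needs 385; the known cells sum to 343, so (1,1) = 42.
From main diagonal, 385 − (42 + 122 + 77 + 112) gives (4,4) = 32.
Row 4: 67 + 62 + 32 + 127 + ? = 385, so (4,1) = 97.
From column 1, 385 − (42 + 27 + 97 + 82) gives (3,1) = 137.
From column 4, 385 − (102 + 87 + 32 + 117) gives (3,4) = 47.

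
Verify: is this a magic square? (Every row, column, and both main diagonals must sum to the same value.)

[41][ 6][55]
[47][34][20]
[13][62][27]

Row 1: 41 + 6 + 55 = 102.
Row 2: 47 + 34 + 20 = 101.
Row 3: 13 + 62 + 27 = 102.
Column 1: 41 + 47 + 13 = 101.
Column 2: 6 + 34 + 62 = 102.
Column 3: 55 + 20 + 27 = 102.
Main diagonal: 41 + 34 + 27 = 102.
Anti-diagonal: 55 + 34 + 13 = 102.

No — row 2 sums to 101 but row 3 sums to 102.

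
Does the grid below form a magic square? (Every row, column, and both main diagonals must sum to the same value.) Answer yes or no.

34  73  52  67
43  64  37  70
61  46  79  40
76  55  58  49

No — column 2 sums to 238 but main diagonal sums to 226.

Row 1: 34 + 73 + 52 + 67 = 226.
Row 2: 43 + 64 + 37 + 70 = 214.
Row 3: 61 + 46 + 79 + 40 = 226.
Row 4: 76 + 55 + 58 + 49 = 238.
Column 1: 34 + 43 + 61 + 76 = 214.
Column 2: 73 + 64 + 46 + 55 = 238.
Column 3: 52 + 37 + 79 + 58 = 226.
Column 4: 67 + 70 + 40 + 49 = 226.
Main diagonal: 34 + 64 + 79 + 49 = 226.
Anti-diagonal: 67 + 37 + 46 + 76 = 226.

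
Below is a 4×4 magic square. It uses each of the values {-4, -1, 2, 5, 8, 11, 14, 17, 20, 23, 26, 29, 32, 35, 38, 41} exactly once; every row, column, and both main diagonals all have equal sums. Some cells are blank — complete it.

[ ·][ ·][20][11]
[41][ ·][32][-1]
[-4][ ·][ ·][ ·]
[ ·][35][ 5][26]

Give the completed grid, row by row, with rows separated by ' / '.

The 16 entries sum to 296, so each line sums to 296/4 = 74.
The remaining cell in row 2 is (2,2) = 74 − 72 = 2.
Using row 4: 35 + 5 + 26 + ? → (4,1) = 74 − 66 = 8.
Column 1 must total 74; the given cells sum to 45, so (1,1) = 29.
Using column 3: 20 + 32 + 5 + ? → (3,3) = 74 − 57 = 17.
Column 4: 11 + (-1) + 26 + ? = 74, so (3,4) = 38.
Anti-diagonal needs 74; the known cells sum to 51, so (3,2) = 23.
The remaining cell in row 1 is (1,2) = 74 − 60 = 14.

29 14 20 11 / 41 2 32 -1 / -4 23 17 38 / 8 35 5 26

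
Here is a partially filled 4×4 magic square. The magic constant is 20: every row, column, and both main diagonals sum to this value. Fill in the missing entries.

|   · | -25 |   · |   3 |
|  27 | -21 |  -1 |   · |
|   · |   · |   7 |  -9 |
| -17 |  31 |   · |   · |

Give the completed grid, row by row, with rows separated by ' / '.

23 -25 19 3 / 27 -21 -1 15 / -13 35 7 -9 / -17 31 -5 11

Row 2 needs 20; the known cells sum to 5, so (2,4) = 15.
Using column 2: -25 + (-21) + 31 + ? → (3,2) = 20 − (-15) = 35.
Column 4 needs 20; the known cells sum to 9, so (4,4) = 11.
Main diagonal must total 20; the given cells sum to -3, so (1,1) = 23.
Row 1: 23 + (-25) + 3 + ? = 20, so (1,3) = 19.
Using row 3: 35 + 7 + (-9) + ? → (3,1) = 20 − 33 = -13.
Row 4 must total 20; the given cells sum to 25, so (4,3) = -5.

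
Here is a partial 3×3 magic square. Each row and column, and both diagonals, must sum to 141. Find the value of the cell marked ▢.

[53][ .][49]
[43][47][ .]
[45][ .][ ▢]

41

Row 1: 53 + 49 + ? = 141, so (1,2) = 39.
Row 2: 43 + 47 + ? = 141, so (2,3) = 51.
The remaining cell in column 2 is (3,2) = 141 − 86 = 55.
The remaining cell in column 3 is (3,3) = 141 − 100 = 41.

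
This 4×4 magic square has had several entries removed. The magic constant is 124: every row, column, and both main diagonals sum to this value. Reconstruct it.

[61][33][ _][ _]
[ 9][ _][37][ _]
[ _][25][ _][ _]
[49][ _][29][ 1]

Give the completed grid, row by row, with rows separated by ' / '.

61 33 17 13 / 9 21 37 57 / 5 25 41 53 / 49 45 29 1

Row 4 needs 124; the known cells sum to 79, so (4,2) = 45.
Column 1 must total 124; the given cells sum to 119, so (3,1) = 5.
The remaining cell in column 2 is (2,2) = 124 − 103 = 21.
The remaining cell in main diagonal is (3,3) = 124 − 83 = 41.
From anti-diagonal, 124 − (37 + 25 + 49) gives (1,4) = 13.
From row 1, 124 − (61 + 33 + 13) gives (1,3) = 17.
Using row 2: 9 + 21 + 37 + ? → (2,4) = 124 − 67 = 57.
Using row 3: 5 + 25 + 41 + ? → (3,4) = 124 − 71 = 53.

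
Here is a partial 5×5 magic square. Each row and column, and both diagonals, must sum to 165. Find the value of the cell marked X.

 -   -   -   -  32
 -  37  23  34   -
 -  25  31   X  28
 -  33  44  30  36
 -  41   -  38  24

Using row 4: 33 + 44 + 30 + 36 + ? → (4,1) = 165 − 143 = 22.
Using column 2: 37 + 25 + 33 + 41 + ? → (1,2) = 165 − 136 = 29.
Column 5: 32 + 28 + 36 + 24 + ? = 165, so (2,5) = 45.
Main diagonal needs 165; the known cells sum to 122, so (1,1) = 43.
Anti-diagonal: 32 + 34 + 31 + 33 + ? = 165, so (5,1) = 35.
Using row 2: 37 + 23 + 34 + 45 + ? → (2,1) = 165 − 139 = 26.
Row 5 must total 165; the given cells sum to 138, so (5,3) = 27.
Column 1 needs 165; the known cells sum to 126, so (3,1) = 39.
Column 3 needs 165; the known cells sum to 125, so (1,3) = 40.
From row 1, 165 − (43 + 29 + 40 + 32) gives (1,4) = 21.
Row 3 needs 165; the known cells sum to 123, so (3,4) = 42.

42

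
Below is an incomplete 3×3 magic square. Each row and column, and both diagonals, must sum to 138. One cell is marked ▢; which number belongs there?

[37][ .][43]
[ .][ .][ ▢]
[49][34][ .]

Row 1 must total 138; the given cells sum to 80, so (1,2) = 58.
Row 3 must total 138; the given cells sum to 83, so (3,3) = 55.
The remaining cell in column 1 is (2,1) = 138 − 86 = 52.
Column 2 must total 138; the given cells sum to 92, so (2,2) = 46.
The remaining cell in column 3 is (2,3) = 138 − 98 = 40.

40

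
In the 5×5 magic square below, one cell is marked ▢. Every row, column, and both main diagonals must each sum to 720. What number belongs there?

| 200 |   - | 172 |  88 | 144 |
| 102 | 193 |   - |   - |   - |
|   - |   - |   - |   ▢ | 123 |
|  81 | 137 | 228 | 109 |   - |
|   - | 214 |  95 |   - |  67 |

207

Row 1: 200 + 172 + 88 + 144 + ? = 720, so (1,2) = 116.
From row 4, 720 − (81 + 137 + 228 + 109) gives (4,5) = 165.
The remaining cell in column 2 is (3,2) = 720 − 660 = 60.
Column 5: 144 + 123 + 165 + 67 + ? = 720, so (2,5) = 221.
Main diagonal: 200 + 193 + 109 + 67 + ? = 720, so (3,3) = 151.
The remaining cell in column 3 is (2,3) = 720 − 646 = 74.
The remaining cell in row 2 is (2,4) = 720 − 590 = 130.
Anti-diagonal: 144 + 130 + 151 + 137 + ? = 720, so (5,1) = 158.
From row 5, 720 − (158 + 214 + 95 + 67) gives (5,4) = 186.
Using column 1: 200 + 102 + 81 + 158 + ? → (3,1) = 720 − 541 = 179.
The remaining cell in column 4 is (3,4) = 720 − 513 = 207.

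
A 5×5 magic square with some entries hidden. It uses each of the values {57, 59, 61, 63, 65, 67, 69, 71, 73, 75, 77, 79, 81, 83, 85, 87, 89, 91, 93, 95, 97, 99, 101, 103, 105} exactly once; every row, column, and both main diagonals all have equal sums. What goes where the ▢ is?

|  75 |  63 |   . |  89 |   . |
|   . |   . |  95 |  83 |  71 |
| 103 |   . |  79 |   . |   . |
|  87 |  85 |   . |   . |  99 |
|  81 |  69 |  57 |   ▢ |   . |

105

The 25 entries sum to 2025, so each line sums to 2025/5 = 405.
Column 1: 75 + 103 + 87 + 81 + ? = 405, so (2,1) = 59.
The remaining cell in anti-diagonal is (1,5) = 405 − 328 = 77.
Row 1: 75 + 63 + 89 + 77 + ? = 405, so (1,3) = 101.
Row 2 must total 405; the given cells sum to 308, so (2,2) = 97.
From column 2, 405 − (63 + 97 + 85 + 69) gives (3,2) = 91.
Column 3 must total 405; the given cells sum to 332, so (4,3) = 73.
Row 4 needs 405; the known cells sum to 344, so (4,4) = 61.
Using main diagonal: 75 + 97 + 79 + 61 + ? → (5,5) = 405 − 312 = 93.
Row 5: 81 + 69 + 57 + 93 + ? = 405, so (5,4) = 105.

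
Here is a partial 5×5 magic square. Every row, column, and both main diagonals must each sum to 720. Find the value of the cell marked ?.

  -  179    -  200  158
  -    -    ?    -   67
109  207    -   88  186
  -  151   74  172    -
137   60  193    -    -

221

Using row 3: 109 + 207 + 88 + 186 + ? → (3,3) = 720 − 590 = 130.
The remaining cell in column 2 is (2,2) = 720 − 597 = 123.
Anti-diagonal must total 720; the given cells sum to 576, so (2,4) = 144.
Column 4 needs 720; the known cells sum to 604, so (5,4) = 116.
The remaining cell in row 5 is (5,5) = 720 − 506 = 214.
From column 5, 720 − (158 + 67 + 186 + 214) gives (4,5) = 95.
Using main diagonal: 123 + 130 + 172 + 214 + ? → (1,1) = 720 − 639 = 81.
Row 1 needs 720; the known cells sum to 618, so (1,3) = 102.
Row 4 needs 720; the known cells sum to 492, so (4,1) = 228.
Column 1 must total 720; the given cells sum to 555, so (2,1) = 165.
Using column 3: 102 + 130 + 74 + 193 + ? → (2,3) = 720 − 499 = 221.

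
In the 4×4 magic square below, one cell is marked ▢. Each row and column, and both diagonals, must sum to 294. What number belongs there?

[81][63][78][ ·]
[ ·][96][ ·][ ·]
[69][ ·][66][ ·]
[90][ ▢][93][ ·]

60

Row 1 must total 294; the given cells sum to 222, so (1,4) = 72.
The remaining cell in column 1 is (2,1) = 294 − 240 = 54.
Column 3 must total 294; the given cells sum to 237, so (2,3) = 57.
From main diagonal, 294 − (81 + 96 + 66) gives (4,4) = 51.
Anti-diagonal: 72 + 57 + 90 + ? = 294, so (3,2) = 75.
Using row 2: 54 + 96 + 57 + ? → (2,4) = 294 − 207 = 87.
Row 3 must total 294; the given cells sum to 210, so (3,4) = 84.
From row 4, 294 − (90 + 93 + 51) gives (4,2) = 60.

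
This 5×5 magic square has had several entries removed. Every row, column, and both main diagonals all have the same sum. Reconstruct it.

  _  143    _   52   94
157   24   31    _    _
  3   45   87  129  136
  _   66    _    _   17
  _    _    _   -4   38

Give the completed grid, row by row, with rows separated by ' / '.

101 143 10 52 94 / 157 24 31 73 115 / 3 45 87 129 136 / 59 66 108 150 17 / 80 122 164 -4 38

Row 3 is already complete: 3 + 45 + 87 + 129 + 136 = 400, so that is the magic constant.
Column 2 needs 400; the known cells sum to 278, so (5,2) = 122.
Column 5 must total 400; the given cells sum to 285, so (2,5) = 115.
Row 2 must total 400; the given cells sum to 327, so (2,4) = 73.
Column 4 needs 400; the known cells sum to 250, so (4,4) = 150.
The remaining cell in main diagonal is (1,1) = 400 − 299 = 101.
Anti-diagonal must total 400; the given cells sum to 320, so (5,1) = 80.
From row 1, 400 − (101 + 143 + 52 + 94) gives (1,3) = 10.
The remaining cell in row 5 is (5,3) = 400 − 236 = 164.
Column 1 needs 400; the known cells sum to 341, so (4,1) = 59.
Using column 3: 10 + 31 + 87 + 164 + ? → (4,3) = 400 − 292 = 108.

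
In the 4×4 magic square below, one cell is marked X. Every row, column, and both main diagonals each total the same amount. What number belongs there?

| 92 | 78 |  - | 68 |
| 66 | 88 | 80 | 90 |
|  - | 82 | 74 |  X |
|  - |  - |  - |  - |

96

Row 2 is complete and sums to 324; that is the magic constant.
Using row 1: 92 + 78 + 68 + ? → (1,3) = 324 − 238 = 86.
Column 2 needs 324; the known cells sum to 248, so (4,2) = 76.
Column 3 needs 324; the known cells sum to 240, so (4,3) = 84.
Main diagonal: 92 + 88 + 74 + ? = 324, so (4,4) = 70.
Anti-diagonal needs 324; the known cells sum to 230, so (4,1) = 94.
From column 1, 324 − (92 + 66 + 94) gives (3,1) = 72.
The remaining cell in column 4 is (3,4) = 324 − 228 = 96.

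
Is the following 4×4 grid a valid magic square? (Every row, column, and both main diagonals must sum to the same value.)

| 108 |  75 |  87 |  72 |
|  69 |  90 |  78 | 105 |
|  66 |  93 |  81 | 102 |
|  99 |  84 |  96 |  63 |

Row 1: 108 + 75 + 87 + 72 = 342.
Row 2: 69 + 90 + 78 + 105 = 342.
Row 3: 66 + 93 + 81 + 102 = 342.
Row 4: 99 + 84 + 96 + 63 = 342.
Column 1: 108 + 69 + 66 + 99 = 342.
Column 2: 75 + 90 + 93 + 84 = 342.
Column 3: 87 + 78 + 81 + 96 = 342.
Column 4: 72 + 105 + 102 + 63 = 342.
Main diagonal: 108 + 90 + 81 + 63 = 342.
Anti-diagonal: 72 + 78 + 93 + 99 = 342.
All lines sum to 342.

Yes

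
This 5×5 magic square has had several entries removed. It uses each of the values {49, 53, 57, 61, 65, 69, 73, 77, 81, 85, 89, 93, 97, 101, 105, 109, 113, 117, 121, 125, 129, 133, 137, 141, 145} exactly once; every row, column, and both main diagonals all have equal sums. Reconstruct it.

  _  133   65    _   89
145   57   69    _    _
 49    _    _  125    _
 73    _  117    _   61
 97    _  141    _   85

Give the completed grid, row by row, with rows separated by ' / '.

121 133 65 77 89 / 145 57 69 101 113 / 49 81 93 125 137 / 73 105 117 129 61 / 97 109 141 53 85

The 25 entries sum to 2425, so each line sums to 2425/5 = 485.
Column 1 needs 485; the known cells sum to 364, so (1,1) = 121.
From column 3, 485 − (65 + 69 + 117 + 141) gives (3,3) = 93.
From main diagonal, 485 − (121 + 57 + 93 + 85) gives (4,4) = 129.
Using row 1: 121 + 133 + 65 + 89 + ? → (1,4) = 485 − 408 = 77.
The remaining cell in row 4 is (4,2) = 485 − 380 = 105.
The remaining cell in anti-diagonal is (2,4) = 485 − 384 = 101.
Row 2 must total 485; the given cells sum to 372, so (2,5) = 113.
The remaining cell in column 4 is (5,4) = 485 − 432 = 53.
Column 5 must total 485; the given cells sum to 348, so (3,5) = 137.
The remaining cell in row 3 is (3,2) = 485 − 404 = 81.
Row 5 needs 485; the known cells sum to 376, so (5,2) = 109.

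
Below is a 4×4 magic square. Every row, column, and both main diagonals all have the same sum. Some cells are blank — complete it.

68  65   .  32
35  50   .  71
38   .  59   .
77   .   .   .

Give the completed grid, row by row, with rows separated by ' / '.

68 65 53 32 / 35 50 62 71 / 38 47 59 74 / 77 56 44 41

Column 1 is already complete: 68 + 35 + 38 + 77 = 218, so that is the magic constant.
Row 1: 68 + 65 + 32 + ? = 218, so (1,3) = 53.
Using row 2: 35 + 50 + 71 + ? → (2,3) = 218 − 156 = 62.
Column 3 must total 218; the given cells sum to 174, so (4,3) = 44.
Main diagonal must total 218; the given cells sum to 177, so (4,4) = 41.
The remaining cell in anti-diagonal is (3,2) = 218 − 171 = 47.
Row 3 must total 218; the given cells sum to 144, so (3,4) = 74.
Row 4: 77 + 44 + 41 + ? = 218, so (4,2) = 56.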